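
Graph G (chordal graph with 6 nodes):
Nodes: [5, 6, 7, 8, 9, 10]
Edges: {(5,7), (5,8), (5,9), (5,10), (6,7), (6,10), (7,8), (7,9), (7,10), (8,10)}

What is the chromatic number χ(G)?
χ(G) = 4

Clique number ω(G) = 4 (lower bound: χ ≥ ω).
The clique on [5, 7, 8, 10] has size 4, forcing χ ≥ 4, and the coloring below uses 4 colors, so χ(G) = 4.
A valid 4-coloring: color 1: [7]; color 2: [5, 6]; color 3: [9, 10]; color 4: [8].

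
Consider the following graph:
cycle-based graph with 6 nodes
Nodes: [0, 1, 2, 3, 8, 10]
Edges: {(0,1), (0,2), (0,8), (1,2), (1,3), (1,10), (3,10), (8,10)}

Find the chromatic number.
Clique number ω(G) = 3 (lower bound: χ ≥ ω).
The clique on [0, 1, 2] has size 3, forcing χ ≥ 3, and the coloring below uses 3 colors, so χ(G) = 3.
A valid 3-coloring: color 1: [1, 8]; color 2: [0, 10]; color 3: [2, 3].

χ(G) = 3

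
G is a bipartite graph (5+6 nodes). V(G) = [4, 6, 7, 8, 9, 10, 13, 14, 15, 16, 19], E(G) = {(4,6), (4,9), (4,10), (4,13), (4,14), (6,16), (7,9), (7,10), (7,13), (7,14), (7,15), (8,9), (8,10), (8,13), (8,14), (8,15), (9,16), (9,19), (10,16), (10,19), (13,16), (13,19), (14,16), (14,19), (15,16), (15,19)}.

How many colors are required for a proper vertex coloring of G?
χ(G) = 2

Clique number ω(G) = 2 (lower bound: χ ≥ ω).
The graph is bipartite (no odd cycle), so 2 colors suffice: χ(G) = 2.
A valid 2-coloring: color 1: [4, 7, 8, 16, 19]; color 2: [6, 9, 10, 13, 14, 15].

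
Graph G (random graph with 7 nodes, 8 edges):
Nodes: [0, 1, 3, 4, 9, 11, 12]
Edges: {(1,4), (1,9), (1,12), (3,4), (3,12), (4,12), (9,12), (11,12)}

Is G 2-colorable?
The clique on vertices [1, 9, 12] has size 3 > 2, so it alone needs 3 colors.

No, G is not 2-colorable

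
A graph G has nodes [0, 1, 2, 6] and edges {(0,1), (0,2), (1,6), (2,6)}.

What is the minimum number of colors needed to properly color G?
Clique number ω(G) = 2 (lower bound: χ ≥ ω).
The graph is bipartite (no odd cycle), so 2 colors suffice: χ(G) = 2.
A valid 2-coloring: color 1: [1, 2]; color 2: [0, 6].

χ(G) = 2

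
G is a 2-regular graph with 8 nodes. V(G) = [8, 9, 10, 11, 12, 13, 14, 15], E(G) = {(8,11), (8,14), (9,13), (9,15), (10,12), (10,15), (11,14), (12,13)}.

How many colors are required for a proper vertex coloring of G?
χ(G) = 3

Clique number ω(G) = 3 (lower bound: χ ≥ ω).
The clique on [8, 11, 14] has size 3, forcing χ ≥ 3, and the coloring below uses 3 colors, so χ(G) = 3.
A valid 3-coloring: color 1: [8, 12, 15]; color 2: [9, 10, 14]; color 3: [11, 13].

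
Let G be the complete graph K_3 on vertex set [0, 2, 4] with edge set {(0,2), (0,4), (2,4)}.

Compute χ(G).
Clique number ω(G) = 3 (lower bound: χ ≥ ω).
The clique on [0, 2, 4] has size 3, forcing χ ≥ 3, and the coloring below uses 3 colors, so χ(G) = 3.
A valid 3-coloring: color 1: [2]; color 2: [4]; color 3: [0].

χ(G) = 3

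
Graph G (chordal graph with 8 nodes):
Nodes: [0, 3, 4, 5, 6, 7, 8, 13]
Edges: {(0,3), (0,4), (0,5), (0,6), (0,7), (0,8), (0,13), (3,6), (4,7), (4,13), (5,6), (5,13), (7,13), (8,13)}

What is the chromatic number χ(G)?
Clique number ω(G) = 4 (lower bound: χ ≥ ω).
The clique on [0, 4, 7, 13] has size 4, forcing χ ≥ 4, and the coloring below uses 4 colors, so χ(G) = 4.
A valid 4-coloring: color 1: [0]; color 2: [6, 13]; color 3: [3, 5, 7, 8]; color 4: [4].

χ(G) = 4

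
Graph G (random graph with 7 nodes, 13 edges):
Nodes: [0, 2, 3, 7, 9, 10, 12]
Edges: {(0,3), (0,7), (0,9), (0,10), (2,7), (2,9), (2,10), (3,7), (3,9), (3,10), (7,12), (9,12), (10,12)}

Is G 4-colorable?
Yes, G is 4-colorable

A valid 4-coloring: color 1: [7, 9, 10]; color 2: [0, 2, 12]; color 3: [3].
(χ(G) = 3 ≤ 4.)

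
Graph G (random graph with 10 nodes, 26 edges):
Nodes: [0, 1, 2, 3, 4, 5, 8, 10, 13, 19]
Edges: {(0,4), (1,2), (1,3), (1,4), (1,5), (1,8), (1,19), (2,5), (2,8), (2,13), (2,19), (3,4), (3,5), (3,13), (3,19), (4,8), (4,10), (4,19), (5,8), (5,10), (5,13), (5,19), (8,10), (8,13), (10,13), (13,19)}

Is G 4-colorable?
A valid 4-coloring: color 1: [4, 5]; color 2: [0, 8, 19]; color 3: [1, 13]; color 4: [2, 3, 10].
(χ(G) = 4 ≤ 4.)

Yes, G is 4-colorable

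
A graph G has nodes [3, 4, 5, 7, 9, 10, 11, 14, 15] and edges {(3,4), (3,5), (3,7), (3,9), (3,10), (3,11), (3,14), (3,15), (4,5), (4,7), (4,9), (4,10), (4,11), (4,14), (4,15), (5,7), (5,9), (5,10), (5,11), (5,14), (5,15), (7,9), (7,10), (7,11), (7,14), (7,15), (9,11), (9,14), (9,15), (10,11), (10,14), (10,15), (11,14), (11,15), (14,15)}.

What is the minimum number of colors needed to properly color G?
χ(G) = 8

Clique number ω(G) = 8 (lower bound: χ ≥ ω).
The clique on [3, 4, 5, 7, 9, 11, 14, 15] has size 8, forcing χ ≥ 8, and the coloring below uses 8 colors, so χ(G) = 8.
A valid 8-coloring: color 1: [15]; color 2: [7]; color 3: [3]; color 4: [4]; color 5: [11]; color 6: [14]; color 7: [5]; color 8: [9, 10].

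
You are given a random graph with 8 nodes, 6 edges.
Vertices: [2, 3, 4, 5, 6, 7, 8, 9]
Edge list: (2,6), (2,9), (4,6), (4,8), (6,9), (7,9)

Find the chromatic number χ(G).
Clique number ω(G) = 3 (lower bound: χ ≥ ω).
The clique on [2, 6, 9] has size 3, forcing χ ≥ 3, and the coloring below uses 3 colors, so χ(G) = 3.
A valid 3-coloring: color 1: [3, 4, 5, 9]; color 2: [6, 7, 8]; color 3: [2].

χ(G) = 3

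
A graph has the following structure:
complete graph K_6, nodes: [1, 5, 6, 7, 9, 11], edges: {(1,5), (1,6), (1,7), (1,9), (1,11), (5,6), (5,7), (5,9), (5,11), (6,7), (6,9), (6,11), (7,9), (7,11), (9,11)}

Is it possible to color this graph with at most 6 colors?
Yes, G is 6-colorable

A valid 6-coloring: color 1: [7]; color 2: [5]; color 3: [9]; color 4: [1]; color 5: [11]; color 6: [6].
(χ(G) = 6 ≤ 6.)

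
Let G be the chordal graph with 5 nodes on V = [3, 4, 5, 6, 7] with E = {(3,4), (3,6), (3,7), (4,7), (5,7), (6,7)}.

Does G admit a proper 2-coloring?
The clique on vertices [3, 4, 7] has size 3 > 2, so it alone needs 3 colors.

No, G is not 2-colorable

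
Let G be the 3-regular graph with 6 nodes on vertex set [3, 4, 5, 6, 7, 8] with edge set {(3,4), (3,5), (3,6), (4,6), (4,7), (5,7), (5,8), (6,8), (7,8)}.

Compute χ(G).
χ(G) = 3

Clique number ω(G) = 3 (lower bound: χ ≥ ω).
The clique on [5, 7, 8] has size 3, forcing χ ≥ 3, and the coloring below uses 3 colors, so χ(G) = 3.
A valid 3-coloring: color 1: [4, 8]; color 2: [5, 6]; color 3: [3, 7].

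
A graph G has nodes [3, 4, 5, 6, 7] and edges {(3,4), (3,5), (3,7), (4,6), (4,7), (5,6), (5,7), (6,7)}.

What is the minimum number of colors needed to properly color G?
Clique number ω(G) = 3 (lower bound: χ ≥ ω).
The clique on [3, 4, 7] has size 3, forcing χ ≥ 3, and the coloring below uses 3 colors, so χ(G) = 3.
A valid 3-coloring: color 1: [7]; color 2: [4, 5]; color 3: [3, 6].

χ(G) = 3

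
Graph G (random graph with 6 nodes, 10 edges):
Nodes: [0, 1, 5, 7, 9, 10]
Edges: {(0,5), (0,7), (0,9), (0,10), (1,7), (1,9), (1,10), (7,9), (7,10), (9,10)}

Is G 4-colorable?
Yes, G is 4-colorable

A valid 4-coloring: color 1: [5, 7]; color 2: [10]; color 3: [0, 1]; color 4: [9].
(χ(G) = 4 ≤ 4.)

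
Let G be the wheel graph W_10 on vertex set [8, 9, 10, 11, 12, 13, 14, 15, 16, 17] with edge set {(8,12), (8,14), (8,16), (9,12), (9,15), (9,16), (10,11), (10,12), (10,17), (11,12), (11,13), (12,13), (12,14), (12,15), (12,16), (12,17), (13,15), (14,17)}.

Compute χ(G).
Clique number ω(G) = 3 (lower bound: χ ≥ ω).
Odd cycle [11, 13, 15, 9, 16, 8, 14, 17, 10] needs 3 colors (χ ≥ 3).
Vertex 12 is adjacent to every vertex of [8, 9, 10, 11, 13, 14, 15, 16, 17], which already need 3 colors among themselves, so 12 needs a new color (χ ≥ 4).
The coloring below uses 4 colors, so χ(G) = 4.
A valid 4-coloring: color 1: [12]; color 2: [11, 15, 16, 17]; color 3: [8, 9, 10, 13]; color 4: [14].

χ(G) = 4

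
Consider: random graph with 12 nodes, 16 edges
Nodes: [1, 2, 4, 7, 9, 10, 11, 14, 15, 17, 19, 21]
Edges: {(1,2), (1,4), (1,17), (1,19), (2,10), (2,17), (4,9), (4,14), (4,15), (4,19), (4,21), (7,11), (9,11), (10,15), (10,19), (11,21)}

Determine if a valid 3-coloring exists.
Yes, G is 3-colorable

A valid 3-coloring: color 1: [4, 10, 11, 17]; color 2: [1, 7, 9, 14, 15, 21]; color 3: [2, 19].
(χ(G) = 3 ≤ 3.)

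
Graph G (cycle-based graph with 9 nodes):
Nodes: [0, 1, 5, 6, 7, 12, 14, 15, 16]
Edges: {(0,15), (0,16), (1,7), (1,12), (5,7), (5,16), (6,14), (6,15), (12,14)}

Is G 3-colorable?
A valid 3-coloring: color 1: [0, 6, 7, 12]; color 2: [1, 5, 14, 15]; color 3: [16].
(χ(G) = 3 ≤ 3.)

Yes, G is 3-colorable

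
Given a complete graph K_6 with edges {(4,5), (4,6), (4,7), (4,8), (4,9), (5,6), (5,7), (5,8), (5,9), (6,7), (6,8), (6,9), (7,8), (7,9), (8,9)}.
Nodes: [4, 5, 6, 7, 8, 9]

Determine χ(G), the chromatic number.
Clique number ω(G) = 6 (lower bound: χ ≥ ω).
The clique on [4, 5, 6, 7, 8, 9] has size 6, forcing χ ≥ 6, and the coloring below uses 6 colors, so χ(G) = 6.
A valid 6-coloring: color 1: [4]; color 2: [5]; color 3: [7]; color 4: [9]; color 5: [6]; color 6: [8].

χ(G) = 6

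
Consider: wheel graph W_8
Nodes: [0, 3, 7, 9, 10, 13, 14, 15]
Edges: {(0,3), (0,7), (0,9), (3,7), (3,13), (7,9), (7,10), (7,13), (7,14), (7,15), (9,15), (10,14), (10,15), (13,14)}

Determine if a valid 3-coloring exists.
Odd cycle [14, 13, 3, 0, 9, 15, 10] needs 3 colors (χ ≥ 3).
Vertex 7 is adjacent to every vertex of [0, 3, 9, 10, 13, 14, 15], which already need 3 colors among themselves, so 7 needs a new color (χ ≥ 4).
Hence χ(G) ≥ 4 > 3, so no proper 3-coloring exists.

No, G is not 3-colorable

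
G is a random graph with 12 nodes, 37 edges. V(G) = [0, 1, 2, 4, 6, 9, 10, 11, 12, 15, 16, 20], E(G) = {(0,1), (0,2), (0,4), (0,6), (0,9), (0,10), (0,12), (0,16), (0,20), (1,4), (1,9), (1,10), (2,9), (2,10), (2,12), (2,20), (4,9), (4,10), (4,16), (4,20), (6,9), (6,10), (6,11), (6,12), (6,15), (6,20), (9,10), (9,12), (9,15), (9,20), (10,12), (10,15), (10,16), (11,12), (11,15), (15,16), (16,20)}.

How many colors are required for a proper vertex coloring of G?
χ(G) = 5

Clique number ω(G) = 5 (lower bound: χ ≥ ω).
The clique on [0, 1, 4, 9, 10] has size 5, forcing χ ≥ 5, and the coloring below uses 5 colors, so χ(G) = 5.
A valid 5-coloring: color 1: [9, 11, 16]; color 2: [0, 15]; color 3: [10, 20]; color 4: [2, 4, 6]; color 5: [1, 12].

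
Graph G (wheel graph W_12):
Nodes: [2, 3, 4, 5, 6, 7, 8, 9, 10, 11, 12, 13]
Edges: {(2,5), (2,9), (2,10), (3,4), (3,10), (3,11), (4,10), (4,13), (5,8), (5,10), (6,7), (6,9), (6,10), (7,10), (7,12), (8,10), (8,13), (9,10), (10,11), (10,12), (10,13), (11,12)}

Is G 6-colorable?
Yes, G is 6-colorable

A valid 6-coloring: color 1: [10]; color 2: [5, 7, 9, 11, 13]; color 3: [2, 4, 6, 8, 12]; color 4: [3].
(χ(G) = 4 ≤ 6.)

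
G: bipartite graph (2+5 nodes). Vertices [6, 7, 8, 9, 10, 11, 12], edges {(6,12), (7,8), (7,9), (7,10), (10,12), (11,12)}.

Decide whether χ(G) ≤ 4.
Yes, G is 4-colorable

A valid 4-coloring: color 1: [7, 12]; color 2: [6, 8, 9, 10, 11].
(χ(G) = 2 ≤ 4.)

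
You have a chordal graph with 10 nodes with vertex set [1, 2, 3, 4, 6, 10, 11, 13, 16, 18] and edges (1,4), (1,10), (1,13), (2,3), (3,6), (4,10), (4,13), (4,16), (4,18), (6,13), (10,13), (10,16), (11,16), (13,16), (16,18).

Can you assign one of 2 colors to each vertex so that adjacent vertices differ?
The clique on vertices [4, 10, 13, 16] has size 4 > 2, so it alone needs 4 colors.

No, G is not 2-colorable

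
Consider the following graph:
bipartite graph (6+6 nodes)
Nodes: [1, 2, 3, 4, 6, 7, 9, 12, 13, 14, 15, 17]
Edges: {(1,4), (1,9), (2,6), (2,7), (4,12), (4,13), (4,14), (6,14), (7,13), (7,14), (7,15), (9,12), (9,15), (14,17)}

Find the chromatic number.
χ(G) = 2

Clique number ω(G) = 2 (lower bound: χ ≥ ω).
The graph is bipartite (no odd cycle), so 2 colors suffice: χ(G) = 2.
A valid 2-coloring: color 1: [3, 4, 6, 7, 9, 17]; color 2: [1, 2, 12, 13, 14, 15].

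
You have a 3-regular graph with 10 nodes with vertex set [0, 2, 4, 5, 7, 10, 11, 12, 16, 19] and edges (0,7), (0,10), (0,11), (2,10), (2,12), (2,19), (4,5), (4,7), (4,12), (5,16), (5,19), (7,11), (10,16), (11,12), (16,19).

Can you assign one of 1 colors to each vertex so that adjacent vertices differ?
The clique on vertices [0, 7, 11] has size 3 > 1, so it alone needs 3 colors.

No, G is not 1-colorable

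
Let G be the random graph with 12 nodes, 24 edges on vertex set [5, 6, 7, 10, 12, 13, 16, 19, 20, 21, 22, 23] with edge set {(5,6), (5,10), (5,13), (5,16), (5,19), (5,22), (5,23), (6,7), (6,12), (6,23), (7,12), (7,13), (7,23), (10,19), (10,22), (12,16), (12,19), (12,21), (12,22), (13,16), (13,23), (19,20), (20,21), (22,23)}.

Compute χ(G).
χ(G) = 4

Clique number ω(G) = 3 (lower bound: χ ≥ ω).
Suppose a proper 3-coloring c exists. The clique [5, 6, 23] takes 3 distinct colors; by symmetry let c(5) = 1, c(6) = 2, c(23) = 3.
- Vertex 7: neighbors [6, 23] already have colors [2, 3] ⇒ c(7) = 1.
- Vertex 12: neighbors [7, 6] already have colors [1, 2] ⇒ c(12) = 3.
- Vertex 19: neighbors [5, 12] already have colors [1, 3] ⇒ c(19) = 2.
- Vertex 10: neighbors [5, 19] already have colors [1, 2] ⇒ c(10) = 3.
- Vertex 13: neighbors [5, 23] already have colors [1, 3] ⇒ c(13) = 2.
- Vertex 16: neighbors [5, 13, 12] already have colors [1, 2, 3] — all 3 colors blocked. Contradiction.
The forced assignments end in a contradiction, so G has no proper 3-coloring (χ ≥ 4).
The coloring below uses 4 colors, so χ(G) = 4.
A valid 4-coloring: color 1: [5, 7, 20]; color 2: [10, 12, 23]; color 3: [6, 13, 19, 21, 22]; color 4: [16].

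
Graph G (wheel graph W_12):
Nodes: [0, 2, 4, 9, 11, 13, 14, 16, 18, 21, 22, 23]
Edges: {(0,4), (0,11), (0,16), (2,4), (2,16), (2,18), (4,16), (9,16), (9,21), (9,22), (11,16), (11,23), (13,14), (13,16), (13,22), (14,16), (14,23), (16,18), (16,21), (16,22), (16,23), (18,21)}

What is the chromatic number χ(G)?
χ(G) = 4

Clique number ω(G) = 3 (lower bound: χ ≥ ω).
Odd cycle [18, 2, 4, 0, 11, 23, 14, 13, 22, 9, 21] needs 3 colors (χ ≥ 3).
Vertex 16 is adjacent to every vertex of [0, 2, 4, 9, 11, 13, 14, 18, 21, 22, 23], which already need 3 colors among themselves, so 16 needs a new color (χ ≥ 4).
The coloring below uses 4 colors, so χ(G) = 4.
A valid 4-coloring: color 1: [16]; color 2: [4, 9, 11, 14, 18]; color 3: [0, 2, 13, 21, 23]; color 4: [22].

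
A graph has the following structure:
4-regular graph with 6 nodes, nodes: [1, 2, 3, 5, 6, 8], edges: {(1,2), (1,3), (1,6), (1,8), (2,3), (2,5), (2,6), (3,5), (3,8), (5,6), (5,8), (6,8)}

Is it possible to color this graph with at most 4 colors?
A valid 4-coloring: color 1: [1, 5]; color 2: [2, 8]; color 3: [3, 6].
(χ(G) = 3 ≤ 4.)

Yes, G is 4-colorable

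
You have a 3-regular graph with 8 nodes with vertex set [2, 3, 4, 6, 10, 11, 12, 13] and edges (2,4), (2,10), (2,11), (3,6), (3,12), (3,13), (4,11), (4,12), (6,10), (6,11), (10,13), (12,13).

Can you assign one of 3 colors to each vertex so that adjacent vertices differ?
Yes, G is 3-colorable

A valid 3-coloring: color 1: [10, 11, 12]; color 2: [2, 6, 13]; color 3: [3, 4].
(χ(G) = 3 ≤ 3.)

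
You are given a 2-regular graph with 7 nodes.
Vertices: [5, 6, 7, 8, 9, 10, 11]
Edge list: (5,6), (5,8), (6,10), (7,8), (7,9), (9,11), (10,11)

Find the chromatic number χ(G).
Clique number ω(G) = 2 (lower bound: χ ≥ ω).
Odd cycle [9, 7, 8, 5, 6, 10, 11] needs 3 colors (χ ≥ 3).
The coloring below uses 3 colors, so χ(G) = 3.
A valid 3-coloring: color 1: [5, 7, 10]; color 2: [6, 8, 11]; color 3: [9].

χ(G) = 3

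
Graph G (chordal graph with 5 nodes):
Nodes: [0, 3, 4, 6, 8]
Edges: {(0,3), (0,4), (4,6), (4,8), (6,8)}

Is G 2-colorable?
No, G is not 2-colorable

The clique on vertices [4, 6, 8] has size 3 > 2, so it alone needs 3 colors.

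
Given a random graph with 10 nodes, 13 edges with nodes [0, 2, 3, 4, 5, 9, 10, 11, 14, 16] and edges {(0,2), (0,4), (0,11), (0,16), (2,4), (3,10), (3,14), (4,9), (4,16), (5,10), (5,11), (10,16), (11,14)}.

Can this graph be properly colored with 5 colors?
A valid 5-coloring: color 1: [4, 10, 11]; color 2: [0, 5, 9, 14]; color 3: [2, 3, 16].
(χ(G) = 3 ≤ 5.)

Yes, G is 5-colorable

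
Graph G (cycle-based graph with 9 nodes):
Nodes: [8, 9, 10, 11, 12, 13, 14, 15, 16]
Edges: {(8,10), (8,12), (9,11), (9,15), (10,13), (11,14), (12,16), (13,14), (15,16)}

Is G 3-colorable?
A valid 3-coloring: color 1: [8, 11, 13, 16]; color 2: [9, 10, 12, 14]; color 3: [15].
(χ(G) = 3 ≤ 3.)

Yes, G is 3-colorable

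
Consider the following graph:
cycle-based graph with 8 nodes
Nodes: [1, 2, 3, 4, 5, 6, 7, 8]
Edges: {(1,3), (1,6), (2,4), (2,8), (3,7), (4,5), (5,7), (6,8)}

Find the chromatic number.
Clique number ω(G) = 2 (lower bound: χ ≥ ω).
The graph is bipartite (no odd cycle), so 2 colors suffice: χ(G) = 2.
A valid 2-coloring: color 1: [2, 3, 5, 6]; color 2: [1, 4, 7, 8].

χ(G) = 2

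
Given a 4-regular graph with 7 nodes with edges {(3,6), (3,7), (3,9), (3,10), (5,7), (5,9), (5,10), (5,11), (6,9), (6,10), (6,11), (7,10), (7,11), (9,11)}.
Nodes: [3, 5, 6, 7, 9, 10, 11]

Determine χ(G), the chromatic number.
χ(G) = 4

Clique number ω(G) = 3 (lower bound: χ ≥ ω).
Suppose a proper 3-coloring c exists. The clique [3, 6, 9] takes 3 distinct colors; by symmetry let c(3) = 1, c(6) = 2, c(9) = 3.
- Vertex 10: neighbors [3, 6] already have colors [1, 2] ⇒ c(10) = 3.
- Vertex 7: neighbors [3, 10] already have colors [1, 3] ⇒ c(7) = 2.
- Vertex 5: neighbors [7, 9] already have colors [2, 3] ⇒ c(5) = 1.
- Vertex 11: neighbors [5, 6, 9] already have colors [1, 2, 3] — all 3 colors blocked. Contradiction.
The forced assignments end in a contradiction, so G has no proper 3-coloring (χ ≥ 4).
The coloring below uses 4 colors, so χ(G) = 4.
A valid 4-coloring: color 1: [10, 11]; color 2: [5, 6]; color 3: [7, 9]; color 4: [3].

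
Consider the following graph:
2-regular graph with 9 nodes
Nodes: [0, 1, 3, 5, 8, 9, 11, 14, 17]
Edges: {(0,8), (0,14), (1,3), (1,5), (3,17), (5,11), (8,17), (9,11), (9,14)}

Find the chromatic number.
Clique number ω(G) = 2 (lower bound: χ ≥ ω).
Odd cycle [11, 5, 1, 3, 17, 8, 0, 14, 9] needs 3 colors (χ ≥ 3).
The coloring below uses 3 colors, so χ(G) = 3.
A valid 3-coloring: color 1: [1, 11, 14, 17]; color 2: [3, 5, 8, 9]; color 3: [0].

χ(G) = 3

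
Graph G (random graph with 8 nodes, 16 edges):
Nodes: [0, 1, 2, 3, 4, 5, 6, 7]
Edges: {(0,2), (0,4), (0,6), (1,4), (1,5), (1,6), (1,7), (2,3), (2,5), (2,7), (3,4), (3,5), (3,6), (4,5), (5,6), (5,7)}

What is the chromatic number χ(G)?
Clique number ω(G) = 3 (lower bound: χ ≥ ω).
Odd cycle [7, 2, 3, 4, 1] needs 3 colors (χ ≥ 3).
Vertex 5 is adjacent to every vertex of [1, 2, 3, 4, 7], which already need 3 colors among themselves, so 5 needs a new color (χ ≥ 4).
The coloring below uses 4 colors, so χ(G) = 4.
A valid 4-coloring: color 1: [0, 5]; color 2: [4, 6, 7]; color 3: [1, 2]; color 4: [3].

χ(G) = 4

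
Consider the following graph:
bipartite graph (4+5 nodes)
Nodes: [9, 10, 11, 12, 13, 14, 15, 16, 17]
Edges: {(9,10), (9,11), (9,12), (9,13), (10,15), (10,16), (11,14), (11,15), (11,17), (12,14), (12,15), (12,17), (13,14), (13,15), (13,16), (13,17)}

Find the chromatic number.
χ(G) = 2

Clique number ω(G) = 2 (lower bound: χ ≥ ω).
The graph is bipartite (no odd cycle), so 2 colors suffice: χ(G) = 2.
A valid 2-coloring: color 1: [10, 11, 12, 13]; color 2: [9, 14, 15, 16, 17].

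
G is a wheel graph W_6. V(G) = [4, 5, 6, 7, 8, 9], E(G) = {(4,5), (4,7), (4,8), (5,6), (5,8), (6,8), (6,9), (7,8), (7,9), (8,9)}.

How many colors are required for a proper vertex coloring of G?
χ(G) = 4

Clique number ω(G) = 3 (lower bound: χ ≥ ω).
Odd cycle [4, 7, 9, 6, 5] needs 3 colors (χ ≥ 3).
Vertex 8 is adjacent to every vertex of [4, 5, 6, 7, 9], which already need 3 colors among themselves, so 8 needs a new color (χ ≥ 4).
The coloring below uses 4 colors, so χ(G) = 4.
A valid 4-coloring: color 1: [8]; color 2: [4, 6]; color 3: [5, 7]; color 4: [9].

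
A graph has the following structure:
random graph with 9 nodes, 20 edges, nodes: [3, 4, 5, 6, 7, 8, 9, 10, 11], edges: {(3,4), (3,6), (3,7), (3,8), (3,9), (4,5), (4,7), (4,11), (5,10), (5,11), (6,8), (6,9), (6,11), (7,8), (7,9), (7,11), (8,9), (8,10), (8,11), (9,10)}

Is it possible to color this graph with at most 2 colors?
The clique on vertices [3, 6, 8, 9] has size 4 > 2, so it alone needs 4 colors.

No, G is not 2-colorable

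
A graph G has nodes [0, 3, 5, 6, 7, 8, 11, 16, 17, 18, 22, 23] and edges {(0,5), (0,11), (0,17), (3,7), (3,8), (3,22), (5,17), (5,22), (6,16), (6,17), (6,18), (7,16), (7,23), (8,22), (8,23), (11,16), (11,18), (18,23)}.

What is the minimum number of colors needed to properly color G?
Clique number ω(G) = 3 (lower bound: χ ≥ ω).
The clique on [0, 5, 17] has size 3, forcing χ ≥ 3, and the coloring below uses 3 colors, so χ(G) = 3.
A valid 3-coloring: color 1: [3, 5, 6, 11, 23]; color 2: [16, 17, 18, 22]; color 3: [0, 7, 8].

χ(G) = 3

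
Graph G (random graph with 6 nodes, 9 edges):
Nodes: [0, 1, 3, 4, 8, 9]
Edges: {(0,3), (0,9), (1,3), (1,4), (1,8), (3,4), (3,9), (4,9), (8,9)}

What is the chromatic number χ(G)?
Clique number ω(G) = 3 (lower bound: χ ≥ ω).
The clique on [0, 3, 9] has size 3, forcing χ ≥ 3, and the coloring below uses 3 colors, so χ(G) = 3.
A valid 3-coloring: color 1: [1, 9]; color 2: [3, 8]; color 3: [0, 4].

χ(G) = 3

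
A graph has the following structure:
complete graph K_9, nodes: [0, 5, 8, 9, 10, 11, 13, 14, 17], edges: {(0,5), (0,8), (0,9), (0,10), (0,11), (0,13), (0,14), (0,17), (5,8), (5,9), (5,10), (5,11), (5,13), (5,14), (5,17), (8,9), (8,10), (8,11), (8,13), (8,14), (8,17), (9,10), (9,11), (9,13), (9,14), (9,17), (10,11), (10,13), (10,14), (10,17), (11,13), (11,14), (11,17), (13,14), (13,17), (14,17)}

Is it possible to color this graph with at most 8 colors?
No, G is not 8-colorable

The clique on vertices [0, 5, 8, 9, 10, 11, 13, 14, 17] has size 9 > 8, so it alone needs 9 colors.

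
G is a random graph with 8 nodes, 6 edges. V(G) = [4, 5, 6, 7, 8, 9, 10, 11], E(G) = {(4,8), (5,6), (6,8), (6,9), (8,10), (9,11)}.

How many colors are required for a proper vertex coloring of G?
χ(G) = 2

Clique number ω(G) = 2 (lower bound: χ ≥ ω).
The graph is bipartite (no odd cycle), so 2 colors suffice: χ(G) = 2.
A valid 2-coloring: color 1: [4, 6, 7, 10, 11]; color 2: [5, 8, 9].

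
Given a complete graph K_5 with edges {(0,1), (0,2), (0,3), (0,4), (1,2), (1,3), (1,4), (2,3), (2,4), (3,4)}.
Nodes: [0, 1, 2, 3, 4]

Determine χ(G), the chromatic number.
Clique number ω(G) = 5 (lower bound: χ ≥ ω).
The clique on [0, 1, 2, 3, 4] has size 5, forcing χ ≥ 5, and the coloring below uses 5 colors, so χ(G) = 5.
A valid 5-coloring: color 1: [0]; color 2: [2]; color 3: [3]; color 4: [1]; color 5: [4].

χ(G) = 5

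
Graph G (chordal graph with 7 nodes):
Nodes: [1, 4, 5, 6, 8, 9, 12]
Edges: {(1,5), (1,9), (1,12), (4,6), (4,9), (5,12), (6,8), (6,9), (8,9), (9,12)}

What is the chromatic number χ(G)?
χ(G) = 3

Clique number ω(G) = 3 (lower bound: χ ≥ ω).
The clique on [1, 9, 12] has size 3, forcing χ ≥ 3, and the coloring below uses 3 colors, so χ(G) = 3.
A valid 3-coloring: color 1: [5, 9]; color 2: [6, 12]; color 3: [1, 4, 8].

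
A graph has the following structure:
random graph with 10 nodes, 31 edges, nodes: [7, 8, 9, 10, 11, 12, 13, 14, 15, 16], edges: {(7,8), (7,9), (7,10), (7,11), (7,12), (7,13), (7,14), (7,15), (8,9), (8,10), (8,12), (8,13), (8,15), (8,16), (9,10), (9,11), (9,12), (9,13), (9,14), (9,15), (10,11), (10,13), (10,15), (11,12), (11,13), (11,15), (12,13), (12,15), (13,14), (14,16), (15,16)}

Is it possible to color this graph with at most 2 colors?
No, G is not 2-colorable

The clique on vertices [7, 8, 9, 10, 13] has size 5 > 2, so it alone needs 5 colors.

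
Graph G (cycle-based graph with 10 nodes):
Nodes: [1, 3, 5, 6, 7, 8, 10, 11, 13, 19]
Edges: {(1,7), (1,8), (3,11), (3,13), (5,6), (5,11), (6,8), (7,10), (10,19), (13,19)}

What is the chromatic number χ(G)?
χ(G) = 2

Clique number ω(G) = 2 (lower bound: χ ≥ ω).
The graph is bipartite (no odd cycle), so 2 colors suffice: χ(G) = 2.
A valid 2-coloring: color 1: [1, 6, 10, 11, 13]; color 2: [3, 5, 7, 8, 19].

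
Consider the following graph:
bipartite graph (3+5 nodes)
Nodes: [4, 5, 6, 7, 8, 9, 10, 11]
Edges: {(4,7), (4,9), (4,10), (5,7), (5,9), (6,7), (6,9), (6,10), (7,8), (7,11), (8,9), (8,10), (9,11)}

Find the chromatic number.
Clique number ω(G) = 2 (lower bound: χ ≥ ω).
The graph is bipartite (no odd cycle), so 2 colors suffice: χ(G) = 2.
A valid 2-coloring: color 1: [7, 9, 10]; color 2: [4, 5, 6, 8, 11].

χ(G) = 2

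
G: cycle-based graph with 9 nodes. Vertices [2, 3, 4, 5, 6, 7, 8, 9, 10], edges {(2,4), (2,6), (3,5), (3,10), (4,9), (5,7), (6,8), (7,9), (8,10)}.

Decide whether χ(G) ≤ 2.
No, G is not 2-colorable

Odd cycle [2, 6, 8, 10, 3, 5, 7, 9, 4] needs 3 colors (χ ≥ 3).
Hence χ(G) ≥ 3 > 2, so no proper 2-coloring exists.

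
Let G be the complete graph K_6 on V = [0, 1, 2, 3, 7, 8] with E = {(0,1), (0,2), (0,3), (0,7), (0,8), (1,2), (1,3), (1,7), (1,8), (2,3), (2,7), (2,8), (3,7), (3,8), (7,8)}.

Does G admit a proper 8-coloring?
Yes, G is 8-colorable

A valid 8-coloring: color 1: [0]; color 2: [3]; color 3: [2]; color 4: [1]; color 5: [8]; color 6: [7].
(χ(G) = 6 ≤ 8.)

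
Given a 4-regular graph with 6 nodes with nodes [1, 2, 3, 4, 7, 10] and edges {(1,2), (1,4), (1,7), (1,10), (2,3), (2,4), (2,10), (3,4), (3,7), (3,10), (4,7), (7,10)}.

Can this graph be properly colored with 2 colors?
The clique on vertices [1, 2, 10] has size 3 > 2, so it alone needs 3 colors.

No, G is not 2-colorable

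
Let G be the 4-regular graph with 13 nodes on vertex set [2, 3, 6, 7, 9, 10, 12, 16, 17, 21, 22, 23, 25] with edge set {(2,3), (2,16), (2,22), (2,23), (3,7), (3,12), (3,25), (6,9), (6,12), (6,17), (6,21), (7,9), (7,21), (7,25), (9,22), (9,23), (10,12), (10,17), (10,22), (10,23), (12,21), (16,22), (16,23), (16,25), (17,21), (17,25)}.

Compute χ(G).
Clique number ω(G) = 3 (lower bound: χ ≥ ω).
The clique on [2, 16, 22] has size 3, forcing χ ≥ 3, and the coloring below uses 3 colors, so χ(G) = 3.
A valid 3-coloring: color 1: [7, 12, 17, 22, 23]; color 2: [2, 9, 10, 21, 25]; color 3: [3, 6, 16].

χ(G) = 3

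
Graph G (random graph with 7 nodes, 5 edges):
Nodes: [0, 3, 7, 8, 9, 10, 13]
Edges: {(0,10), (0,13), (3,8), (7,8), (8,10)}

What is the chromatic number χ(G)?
Clique number ω(G) = 2 (lower bound: χ ≥ ω).
The graph is bipartite (no odd cycle), so 2 colors suffice: χ(G) = 2.
A valid 2-coloring: color 1: [0, 8, 9]; color 2: [3, 7, 10, 13].

χ(G) = 2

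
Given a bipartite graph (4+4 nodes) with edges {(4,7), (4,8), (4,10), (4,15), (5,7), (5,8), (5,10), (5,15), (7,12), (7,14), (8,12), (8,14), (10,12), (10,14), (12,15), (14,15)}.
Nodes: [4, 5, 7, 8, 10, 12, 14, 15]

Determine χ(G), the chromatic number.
χ(G) = 2

Clique number ω(G) = 2 (lower bound: χ ≥ ω).
The graph is bipartite (no odd cycle), so 2 colors suffice: χ(G) = 2.
A valid 2-coloring: color 1: [7, 8, 10, 15]; color 2: [4, 5, 12, 14].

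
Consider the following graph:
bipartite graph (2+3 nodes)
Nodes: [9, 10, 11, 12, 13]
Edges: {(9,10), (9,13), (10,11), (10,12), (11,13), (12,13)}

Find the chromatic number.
Clique number ω(G) = 2 (lower bound: χ ≥ ω).
The graph is bipartite (no odd cycle), so 2 colors suffice: χ(G) = 2.
A valid 2-coloring: color 1: [10, 13]; color 2: [9, 11, 12].

χ(G) = 2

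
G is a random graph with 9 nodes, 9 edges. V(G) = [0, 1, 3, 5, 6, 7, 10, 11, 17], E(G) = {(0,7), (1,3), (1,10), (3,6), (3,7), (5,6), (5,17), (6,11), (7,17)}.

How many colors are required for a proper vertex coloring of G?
Clique number ω(G) = 2 (lower bound: χ ≥ ω).
Odd cycle [6, 5, 17, 7, 3] needs 3 colors (χ ≥ 3).
The coloring below uses 3 colors, so χ(G) = 3.
A valid 3-coloring: color 1: [1, 6, 7]; color 2: [0, 3, 5, 10, 11]; color 3: [17].

χ(G) = 3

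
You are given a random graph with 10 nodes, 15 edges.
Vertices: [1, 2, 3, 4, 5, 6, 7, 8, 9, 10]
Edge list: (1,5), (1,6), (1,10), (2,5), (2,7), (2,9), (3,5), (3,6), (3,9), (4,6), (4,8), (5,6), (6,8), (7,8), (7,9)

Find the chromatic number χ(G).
Clique number ω(G) = 3 (lower bound: χ ≥ ω).
The clique on [2, 7, 9] has size 3, forcing χ ≥ 3, and the coloring below uses 3 colors, so χ(G) = 3.
A valid 3-coloring: color 1: [2, 6, 10]; color 2: [5, 8, 9]; color 3: [1, 3, 4, 7].

χ(G) = 3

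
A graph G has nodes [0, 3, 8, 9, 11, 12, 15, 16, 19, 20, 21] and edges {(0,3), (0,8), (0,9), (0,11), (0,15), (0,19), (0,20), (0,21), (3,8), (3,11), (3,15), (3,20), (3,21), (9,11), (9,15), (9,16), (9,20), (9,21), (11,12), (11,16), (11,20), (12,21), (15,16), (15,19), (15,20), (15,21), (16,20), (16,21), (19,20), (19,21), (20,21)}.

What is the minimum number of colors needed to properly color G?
χ(G) = 5

Clique number ω(G) = 5 (lower bound: χ ≥ ω).
The clique on [0, 15, 19, 20, 21] has size 5, forcing χ ≥ 5, and the coloring below uses 5 colors, so χ(G) = 5.
A valid 5-coloring: color 1: [0, 12, 16]; color 2: [8, 11, 21]; color 3: [20]; color 4: [15]; color 5: [3, 9, 19].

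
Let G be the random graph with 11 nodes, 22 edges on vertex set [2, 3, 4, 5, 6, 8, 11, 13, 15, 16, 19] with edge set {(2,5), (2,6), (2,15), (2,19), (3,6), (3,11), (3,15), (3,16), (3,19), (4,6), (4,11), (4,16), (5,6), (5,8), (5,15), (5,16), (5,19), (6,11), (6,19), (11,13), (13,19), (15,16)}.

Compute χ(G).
χ(G) = 4

Clique number ω(G) = 4 (lower bound: χ ≥ ω).
The clique on [2, 5, 6, 19] has size 4, forcing χ ≥ 4, and the coloring below uses 4 colors, so χ(G) = 4.
A valid 4-coloring: color 1: [3, 4, 5, 13]; color 2: [6, 8, 15]; color 3: [11, 16, 19]; color 4: [2].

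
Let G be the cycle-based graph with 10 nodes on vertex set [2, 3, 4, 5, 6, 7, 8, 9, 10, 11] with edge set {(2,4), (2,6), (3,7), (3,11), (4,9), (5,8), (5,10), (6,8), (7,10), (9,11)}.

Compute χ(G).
χ(G) = 2

Clique number ω(G) = 2 (lower bound: χ ≥ ω).
The graph is bipartite (no odd cycle), so 2 colors suffice: χ(G) = 2.
A valid 2-coloring: color 1: [2, 3, 8, 9, 10]; color 2: [4, 5, 6, 7, 11].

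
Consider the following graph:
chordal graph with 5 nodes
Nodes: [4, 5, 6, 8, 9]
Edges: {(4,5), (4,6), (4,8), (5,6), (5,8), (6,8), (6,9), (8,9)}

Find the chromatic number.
χ(G) = 4

Clique number ω(G) = 4 (lower bound: χ ≥ ω).
The clique on [4, 5, 6, 8] has size 4, forcing χ ≥ 4, and the coloring below uses 4 colors, so χ(G) = 4.
A valid 4-coloring: color 1: [6]; color 2: [8]; color 3: [5, 9]; color 4: [4].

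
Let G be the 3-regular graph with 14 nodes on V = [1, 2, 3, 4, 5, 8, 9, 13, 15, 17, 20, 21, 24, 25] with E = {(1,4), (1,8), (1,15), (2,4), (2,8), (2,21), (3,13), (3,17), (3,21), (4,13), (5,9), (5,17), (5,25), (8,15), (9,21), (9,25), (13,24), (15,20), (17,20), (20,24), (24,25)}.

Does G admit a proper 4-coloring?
A valid 4-coloring: color 1: [1, 2, 3, 20, 25]; color 2: [4, 5, 15, 21, 24]; color 3: [8, 9, 13, 17].
(χ(G) = 3 ≤ 4.)

Yes, G is 4-colorable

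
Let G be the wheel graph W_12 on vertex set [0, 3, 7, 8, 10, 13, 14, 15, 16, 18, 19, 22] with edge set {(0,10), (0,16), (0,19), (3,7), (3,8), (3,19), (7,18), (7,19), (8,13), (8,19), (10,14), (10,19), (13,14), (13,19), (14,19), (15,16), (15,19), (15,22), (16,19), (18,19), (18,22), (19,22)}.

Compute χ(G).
Clique number ω(G) = 3 (lower bound: χ ≥ ω).
Odd cycle [10, 0, 16, 15, 22, 18, 7, 3, 8, 13, 14] needs 3 colors (χ ≥ 3).
Vertex 19 is adjacent to every vertex of [0, 3, 7, 8, 10, 13, 14, 15, 16, 18, 22], which already need 3 colors among themselves, so 19 needs a new color (χ ≥ 4).
The coloring below uses 4 colors, so χ(G) = 4.
A valid 4-coloring: color 1: [19]; color 2: [7, 10, 13, 16, 22]; color 3: [0, 3, 14, 15, 18]; color 4: [8].

χ(G) = 4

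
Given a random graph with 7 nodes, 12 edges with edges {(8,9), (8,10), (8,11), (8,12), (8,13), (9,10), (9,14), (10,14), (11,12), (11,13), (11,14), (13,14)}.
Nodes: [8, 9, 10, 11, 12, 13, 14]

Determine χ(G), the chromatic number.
Clique number ω(G) = 3 (lower bound: χ ≥ ω).
The clique on [8, 9, 10] has size 3, forcing χ ≥ 3, and the coloring below uses 3 colors, so χ(G) = 3.
A valid 3-coloring: color 1: [8, 14]; color 2: [9, 11]; color 3: [10, 12, 13].

χ(G) = 3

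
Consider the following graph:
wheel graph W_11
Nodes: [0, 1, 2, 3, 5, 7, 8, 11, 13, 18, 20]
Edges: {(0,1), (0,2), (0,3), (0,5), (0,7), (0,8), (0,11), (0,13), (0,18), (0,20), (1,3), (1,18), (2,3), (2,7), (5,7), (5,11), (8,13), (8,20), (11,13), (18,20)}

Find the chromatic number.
Clique number ω(G) = 3 (lower bound: χ ≥ ω).
The clique on [0, 1, 18] has size 3, forcing χ ≥ 3, and the coloring below uses 3 colors, so χ(G) = 3.
A valid 3-coloring: color 1: [0]; color 2: [3, 7, 8, 11, 18]; color 3: [1, 2, 5, 13, 20].

χ(G) = 3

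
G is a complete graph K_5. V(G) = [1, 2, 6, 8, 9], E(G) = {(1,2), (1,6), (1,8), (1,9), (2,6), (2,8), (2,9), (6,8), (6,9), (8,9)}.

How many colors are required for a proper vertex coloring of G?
χ(G) = 5

Clique number ω(G) = 5 (lower bound: χ ≥ ω).
The clique on [1, 2, 6, 8, 9] has size 5, forcing χ ≥ 5, and the coloring below uses 5 colors, so χ(G) = 5.
A valid 5-coloring: color 1: [1]; color 2: [2]; color 3: [8]; color 4: [9]; color 5: [6].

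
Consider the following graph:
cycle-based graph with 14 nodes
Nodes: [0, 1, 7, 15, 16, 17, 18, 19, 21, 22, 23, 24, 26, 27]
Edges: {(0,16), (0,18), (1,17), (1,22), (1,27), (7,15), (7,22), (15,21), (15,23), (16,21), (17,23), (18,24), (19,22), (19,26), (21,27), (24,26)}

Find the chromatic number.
χ(G) = 2

Clique number ω(G) = 2 (lower bound: χ ≥ ω).
The graph is bipartite (no odd cycle), so 2 colors suffice: χ(G) = 2.
A valid 2-coloring: color 1: [15, 16, 17, 18, 22, 26, 27]; color 2: [0, 1, 7, 19, 21, 23, 24].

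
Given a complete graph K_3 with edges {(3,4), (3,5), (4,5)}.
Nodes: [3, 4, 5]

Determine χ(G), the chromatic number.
χ(G) = 3

Clique number ω(G) = 3 (lower bound: χ ≥ ω).
The clique on [3, 4, 5] has size 3, forcing χ ≥ 3, and the coloring below uses 3 colors, so χ(G) = 3.
A valid 3-coloring: color 1: [5]; color 2: [3]; color 3: [4].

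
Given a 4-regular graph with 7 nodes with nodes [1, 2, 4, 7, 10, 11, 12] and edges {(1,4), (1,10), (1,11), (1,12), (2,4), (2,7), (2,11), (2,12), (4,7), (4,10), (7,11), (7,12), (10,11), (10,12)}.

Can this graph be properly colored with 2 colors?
The clique on vertices [1, 10, 11] has size 3 > 2, so it alone needs 3 colors.

No, G is not 2-colorable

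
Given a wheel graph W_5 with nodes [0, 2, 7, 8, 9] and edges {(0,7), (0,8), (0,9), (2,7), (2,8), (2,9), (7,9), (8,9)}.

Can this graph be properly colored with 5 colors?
Yes, G is 5-colorable

A valid 5-coloring: color 1: [9]; color 2: [0, 2]; color 3: [7, 8].
(χ(G) = 3 ≤ 5.)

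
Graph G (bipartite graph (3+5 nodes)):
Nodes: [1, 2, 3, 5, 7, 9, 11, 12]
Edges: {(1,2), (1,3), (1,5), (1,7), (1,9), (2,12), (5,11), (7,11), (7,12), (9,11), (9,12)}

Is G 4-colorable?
A valid 4-coloring: color 1: [1, 11, 12]; color 2: [2, 3, 5, 7, 9].
(χ(G) = 2 ≤ 4.)

Yes, G is 4-colorable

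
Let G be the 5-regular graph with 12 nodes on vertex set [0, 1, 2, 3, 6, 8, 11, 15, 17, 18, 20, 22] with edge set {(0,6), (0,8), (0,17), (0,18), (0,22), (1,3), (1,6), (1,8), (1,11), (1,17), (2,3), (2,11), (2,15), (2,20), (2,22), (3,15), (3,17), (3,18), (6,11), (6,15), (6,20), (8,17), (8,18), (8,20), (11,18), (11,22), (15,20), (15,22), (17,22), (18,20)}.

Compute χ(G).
χ(G) = 4

Clique number ω(G) = 3 (lower bound: χ ≥ ω).
Suppose a proper 3-coloring c exists. The clique [0, 8, 17] takes 3 distinct colors; by symmetry let c(0) = 1, c(8) = 2, c(17) = 3.
- Vertex 1: neighbors [8, 17] already have colors [2, 3] ⇒ c(1) = 1.
- Vertex 3: neighbors [1, 17] already have colors [1, 3] ⇒ c(3) = 2.
- Vertex 22: neighbors [0, 17] already have colors [1, 3] ⇒ c(22) = 2.
- Vertex 11: neighbors [1, 22] already have colors [1, 2] ⇒ c(11) = 3.
- Vertex 18: neighbors [0, 3, 11] already have colors [1, 2, 3] — all 3 colors blocked. Contradiction.
The forced assignments end in a contradiction, so G has no proper 3-coloring (χ ≥ 4).
The coloring below uses 4 colors, so χ(G) = 4.
A valid 4-coloring: color 1: [0, 3, 11, 20]; color 2: [15, 17, 18]; color 3: [6, 8, 22]; color 4: [1, 2].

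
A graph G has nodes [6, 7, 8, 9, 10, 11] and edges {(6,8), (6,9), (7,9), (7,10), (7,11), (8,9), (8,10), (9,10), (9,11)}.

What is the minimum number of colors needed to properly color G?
χ(G) = 3

Clique number ω(G) = 3 (lower bound: χ ≥ ω).
The clique on [8, 9, 10] has size 3, forcing χ ≥ 3, and the coloring below uses 3 colors, so χ(G) = 3.
A valid 3-coloring: color 1: [9]; color 2: [7, 8]; color 3: [6, 10, 11].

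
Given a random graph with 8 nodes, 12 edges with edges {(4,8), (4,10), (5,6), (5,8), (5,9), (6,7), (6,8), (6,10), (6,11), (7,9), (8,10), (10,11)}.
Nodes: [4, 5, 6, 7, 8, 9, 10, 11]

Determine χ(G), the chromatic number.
χ(G) = 3

Clique number ω(G) = 3 (lower bound: χ ≥ ω).
The clique on [4, 8, 10] has size 3, forcing χ ≥ 3, and the coloring below uses 3 colors, so χ(G) = 3.
A valid 3-coloring: color 1: [4, 6, 9]; color 2: [7, 8, 11]; color 3: [5, 10].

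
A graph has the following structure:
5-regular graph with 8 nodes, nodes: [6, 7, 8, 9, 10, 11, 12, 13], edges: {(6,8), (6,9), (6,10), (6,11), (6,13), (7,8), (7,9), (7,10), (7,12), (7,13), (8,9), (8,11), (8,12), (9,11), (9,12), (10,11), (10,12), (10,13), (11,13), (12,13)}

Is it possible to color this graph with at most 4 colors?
Yes, G is 4-colorable

A valid 4-coloring: color 1: [9, 13]; color 2: [6, 7]; color 3: [11, 12]; color 4: [8, 10].
(χ(G) = 4 ≤ 4.)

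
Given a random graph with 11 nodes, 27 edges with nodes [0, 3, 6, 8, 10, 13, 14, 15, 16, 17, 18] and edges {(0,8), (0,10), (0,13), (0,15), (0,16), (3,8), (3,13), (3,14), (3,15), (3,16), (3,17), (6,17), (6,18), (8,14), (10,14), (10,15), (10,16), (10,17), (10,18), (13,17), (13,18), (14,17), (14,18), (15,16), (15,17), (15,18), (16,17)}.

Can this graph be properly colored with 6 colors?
A valid 6-coloring: color 1: [0, 17, 18]; color 2: [6, 8, 13, 15]; color 3: [3, 10]; color 4: [14, 16].
(χ(G) = 4 ≤ 6.)

Yes, G is 6-colorable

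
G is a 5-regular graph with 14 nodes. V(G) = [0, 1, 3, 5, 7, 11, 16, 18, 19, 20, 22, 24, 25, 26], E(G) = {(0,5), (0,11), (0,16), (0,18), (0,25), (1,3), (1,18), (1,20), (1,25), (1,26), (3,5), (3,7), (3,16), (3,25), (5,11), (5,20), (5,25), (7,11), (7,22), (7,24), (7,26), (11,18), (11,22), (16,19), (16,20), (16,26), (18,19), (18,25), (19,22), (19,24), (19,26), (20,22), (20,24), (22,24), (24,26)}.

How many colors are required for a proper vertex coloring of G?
Clique number ω(G) = 3 (lower bound: χ ≥ ω).
Odd cycle [1, 3, 5, 0, 18] needs 3 colors (χ ≥ 3).
Vertex 25 is adjacent to every vertex of [0, 1, 3, 5, 18], which already need 3 colors among themselves, so 25 needs a new color (χ ≥ 4).
The coloring below uses 4 colors, so χ(G) = 4.
A valid 4-coloring: color 1: [1, 5, 7, 19]; color 2: [3, 18, 22, 26]; color 3: [11, 16, 24, 25]; color 4: [0, 20].

χ(G) = 4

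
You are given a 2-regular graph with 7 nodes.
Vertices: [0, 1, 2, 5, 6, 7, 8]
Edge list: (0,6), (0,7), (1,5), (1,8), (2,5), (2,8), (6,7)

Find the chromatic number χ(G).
χ(G) = 3

Clique number ω(G) = 3 (lower bound: χ ≥ ω).
The clique on [0, 6, 7] has size 3, forcing χ ≥ 3, and the coloring below uses 3 colors, so χ(G) = 3.
A valid 3-coloring: color 1: [5, 6, 8]; color 2: [0, 1, 2]; color 3: [7].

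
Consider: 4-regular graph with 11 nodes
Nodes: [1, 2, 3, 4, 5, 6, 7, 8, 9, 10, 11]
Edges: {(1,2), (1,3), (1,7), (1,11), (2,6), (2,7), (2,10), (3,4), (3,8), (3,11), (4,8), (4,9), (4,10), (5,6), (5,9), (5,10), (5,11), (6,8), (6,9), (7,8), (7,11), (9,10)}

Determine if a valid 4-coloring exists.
Yes, G is 4-colorable

A valid 4-coloring: color 1: [2, 4, 11]; color 2: [1, 6, 10]; color 3: [3, 7, 9]; color 4: [5, 8].
(χ(G) = 3 ≤ 4.)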